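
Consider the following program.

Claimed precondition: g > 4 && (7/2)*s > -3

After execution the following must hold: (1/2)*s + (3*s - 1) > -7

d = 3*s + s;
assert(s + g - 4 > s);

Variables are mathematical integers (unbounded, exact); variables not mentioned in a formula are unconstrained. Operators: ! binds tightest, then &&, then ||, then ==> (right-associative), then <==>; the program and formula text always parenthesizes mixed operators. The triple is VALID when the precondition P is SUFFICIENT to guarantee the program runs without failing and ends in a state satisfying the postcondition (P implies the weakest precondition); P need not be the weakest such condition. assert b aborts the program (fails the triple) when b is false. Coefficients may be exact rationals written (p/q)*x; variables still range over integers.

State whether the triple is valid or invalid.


Working backward. After the program, the postcondition (1/2)*s + (3*s - 1) > -7 must hold; in canonical form it is (7/2)*s > -6.
Before assert s + g - 4 > s: g > 4 && (7/2)*s > -6
Before d := 3*s + s: g > 4 && (7/2)*s > -6
The weakest precondition is g > 4 && (7/2)*s > -6.
Check whether g > 4 && (7/2)*s > -3 implies it.
Every state satisfying the precondition satisfies the weakest precondition: the implication holds.
Answer: valid


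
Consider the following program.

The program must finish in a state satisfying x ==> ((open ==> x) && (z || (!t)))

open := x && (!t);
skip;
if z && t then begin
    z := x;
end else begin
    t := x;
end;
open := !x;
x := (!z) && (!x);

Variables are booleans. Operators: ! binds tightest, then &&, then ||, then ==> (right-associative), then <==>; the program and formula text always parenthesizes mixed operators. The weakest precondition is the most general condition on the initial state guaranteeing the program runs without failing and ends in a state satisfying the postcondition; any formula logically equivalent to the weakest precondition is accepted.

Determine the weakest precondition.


Working backward. After the program, x ==> ((open ==> x) && (z || (!t))) must hold.
Before x := (!z) && (!x): ((!z) && (!x)) ==> ((open ==> ((!z) && (!x))) && (z || (!t)))
Before open := !x: ((!z) && (!x)) ==> (((!x) ==> ((!z) && (!x))) && (z || (!t)))
Then branch requires (!x) ==> (x || (!t)); else branch requires ((!z) && (!x)) ==> (((!x) ==> ((!z) && (!x))) && (z || (!x))).
Before the if: ((z && t) ==> ((!x) ==> (x || (!t)))) && ((!(z && t)) ==> (((!z) && (!x)) ==> (((!x) ==> ((!z) && (!x))) && (z || (!x)))))
Before skip: ((z && t) ==> ((!x) ==> (x || (!t)))) && ((!(z && t)) ==> (((!z) && (!x)) ==> (((!x) ==> ((!z) && (!x))) && (z || (!x)))))
Before open := x && (!t): ((z && t) ==> ((!x) ==> (x || (!t)))) && ((!(z && t)) ==> (((!z) && (!x)) ==> (((!x) ==> ((!z) && (!x))) && (z || (!x)))))
Answer: WP = ((z && t) ==> ((!x) ==> (x || (!t)))) && ((!(z && t)) ==> (((!z) && (!x)) ==> (((!x) ==> ((!z) && (!x))) && (z || (!x)))))


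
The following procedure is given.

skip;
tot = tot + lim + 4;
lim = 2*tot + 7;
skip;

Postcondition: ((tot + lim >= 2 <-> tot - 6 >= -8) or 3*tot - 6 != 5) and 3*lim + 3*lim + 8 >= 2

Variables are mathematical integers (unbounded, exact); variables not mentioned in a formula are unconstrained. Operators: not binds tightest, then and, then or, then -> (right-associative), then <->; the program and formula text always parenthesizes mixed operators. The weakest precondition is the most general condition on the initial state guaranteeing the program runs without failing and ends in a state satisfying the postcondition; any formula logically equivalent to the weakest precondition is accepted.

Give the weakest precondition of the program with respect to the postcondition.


Working backward. After the program, the postcondition ((tot + lim >= 2 <-> tot - 6 >= -8) or 3*tot - 6 != 5) and 3*lim + 3*lim + 8 >= 2 must hold; in canonical form it is ((lim + tot >= 2 <-> tot >= -2) or 3*tot != 11) and 6*lim >= -6.
Before skip: ((lim + tot >= 2 <-> tot >= -2) or 3*tot != 11) and 6*lim >= -6
Before lim := 2*tot + 7: ((3*tot >= -5 <-> tot >= -2) or 3*tot != 11) and 12*tot >= -48
Before tot := tot + lim + 4: ((3*lim + 3*tot >= -17 <-> lim + tot >= -6) or 3*lim + 3*tot != -1) and 12*lim + 12*tot >= -96
Before skip: ((3*lim + 3*tot >= -17 <-> lim + tot >= -6) or 3*lim + 3*tot != -1) and 12*lim + 12*tot >= -96
Answer: WP = ((3*lim + 3*tot >= -17 <-> lim + tot >= -6) or 3*lim + 3*tot != -1) and 12*lim + 12*tot >= -96


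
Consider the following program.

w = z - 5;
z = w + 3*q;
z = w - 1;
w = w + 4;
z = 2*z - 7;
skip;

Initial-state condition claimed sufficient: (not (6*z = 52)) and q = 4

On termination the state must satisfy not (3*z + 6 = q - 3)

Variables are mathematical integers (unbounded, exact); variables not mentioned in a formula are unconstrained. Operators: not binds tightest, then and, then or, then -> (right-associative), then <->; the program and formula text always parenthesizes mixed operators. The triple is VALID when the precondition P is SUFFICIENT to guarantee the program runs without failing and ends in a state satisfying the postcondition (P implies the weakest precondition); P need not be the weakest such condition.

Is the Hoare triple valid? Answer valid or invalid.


Working backward. After the program, the postcondition not (3*z + 6 = q - 3) must hold; in canonical form it is not (3*z = q - 9).
Before skip: not (3*z = q - 9)
Before z := 2*z - 7: not (6*z = q + 12)
Before w := w + 4: not (6*z = q + 12)
Before z := w - 1: not (6*w = q + 18)
Before z := w + 3*q: not (6*w = q + 18)
Before w := z - 5: not (6*z = q + 48)
The weakest precondition is not (6*z = q + 48).
Check whether (not (6*z = 52)) and q = 4 implies it.
Every state satisfying the precondition satisfies the weakest precondition: the implication holds.
Answer: valid


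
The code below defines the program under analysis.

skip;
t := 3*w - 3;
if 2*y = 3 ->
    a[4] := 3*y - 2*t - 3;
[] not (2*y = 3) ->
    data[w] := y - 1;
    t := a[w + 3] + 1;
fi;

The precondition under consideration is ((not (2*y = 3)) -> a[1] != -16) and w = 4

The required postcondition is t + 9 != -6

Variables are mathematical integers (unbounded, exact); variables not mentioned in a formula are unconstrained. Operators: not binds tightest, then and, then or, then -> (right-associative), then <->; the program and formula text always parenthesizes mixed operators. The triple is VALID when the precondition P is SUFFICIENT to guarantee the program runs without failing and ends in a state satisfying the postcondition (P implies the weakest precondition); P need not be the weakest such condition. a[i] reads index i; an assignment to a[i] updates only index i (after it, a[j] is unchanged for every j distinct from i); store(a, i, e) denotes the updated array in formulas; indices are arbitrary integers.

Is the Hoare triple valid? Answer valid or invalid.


Working backward. After the program, the postcondition t + 9 != -6 must hold; in canonical form it is t != -15.
Then branch requires t != -15; else branch requires a[w + 3] != -16.
Before the if: (2*y = 3 -> t != -15) and ((not (2*y = 3)) -> a[w + 3] != -16)
Before t := 3*w - 3: (2*y = 3 -> 3*w != -12) and ((not (2*y = 3)) -> a[w + 3] != -16)
Before skip: (2*y = 3 -> 3*w != -12) and ((not (2*y = 3)) -> a[w + 3] != -16)
The weakest precondition is (2*y = 3 -> 3*w != -12) and ((not (2*y = 3)) -> a[w + 3] != -16).
Check whether ((not (2*y = 3)) -> a[1] != -16) and w = 4 implies it.
Countermodel: at the initial state a = {[1] = 2, [7] = -16, elsewhere -16}, w = 4, y = 0, the precondition holds but the weakest precondition fails.
Answer: invalid


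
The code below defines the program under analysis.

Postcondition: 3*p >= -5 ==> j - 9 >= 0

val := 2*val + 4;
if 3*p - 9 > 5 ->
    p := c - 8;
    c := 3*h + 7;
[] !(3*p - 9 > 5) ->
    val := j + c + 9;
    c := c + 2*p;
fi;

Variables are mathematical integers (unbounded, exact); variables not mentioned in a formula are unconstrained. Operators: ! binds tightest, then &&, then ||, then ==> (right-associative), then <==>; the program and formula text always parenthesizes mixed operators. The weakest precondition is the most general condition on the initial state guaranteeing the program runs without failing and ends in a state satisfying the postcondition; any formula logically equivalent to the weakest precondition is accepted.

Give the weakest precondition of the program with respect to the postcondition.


Working backward. After the program, the postcondition 3*p >= -5 ==> j - 9 >= 0 must hold; in canonical form it is 3*p >= -5 ==> j >= 9.
Then branch requires 3*c >= 19 ==> j >= 9; else branch requires 3*p >= -5 ==> j >= 9.
Before the if: (3*p > 14 ==> (3*c >= 19 ==> j >= 9)) && ((!(3*p > 14)) ==> (3*p >= -5 ==> j >= 9))
Before val := 2*val + 4: (3*p > 14 ==> (3*c >= 19 ==> j >= 9)) && ((!(3*p > 14)) ==> (3*p >= -5 ==> j >= 9))
Answer: WP = (3*p > 14 ==> (3*c >= 19 ==> j >= 9)) && ((!(3*p > 14)) ==> (3*p >= -5 ==> j >= 9))


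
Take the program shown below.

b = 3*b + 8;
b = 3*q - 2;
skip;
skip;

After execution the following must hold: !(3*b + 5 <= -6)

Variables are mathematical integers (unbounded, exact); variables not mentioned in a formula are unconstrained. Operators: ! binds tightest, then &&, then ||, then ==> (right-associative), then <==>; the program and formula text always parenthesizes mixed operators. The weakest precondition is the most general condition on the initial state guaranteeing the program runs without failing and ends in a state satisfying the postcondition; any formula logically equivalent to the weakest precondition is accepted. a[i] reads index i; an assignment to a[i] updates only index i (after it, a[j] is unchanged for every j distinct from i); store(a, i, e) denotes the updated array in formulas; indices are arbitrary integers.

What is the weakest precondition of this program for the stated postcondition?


Working backward. After the program, the postcondition !(3*b + 5 <= -6) must hold; in canonical form it is !(3*b <= -11).
Before skip: !(3*b <= -11)
Before skip: !(3*b <= -11)
Before b := 3*q - 2: !(9*q <= -5)
Before b := 3*b + 8: !(9*q <= -5)
Answer: WP = !(9*q <= -5)


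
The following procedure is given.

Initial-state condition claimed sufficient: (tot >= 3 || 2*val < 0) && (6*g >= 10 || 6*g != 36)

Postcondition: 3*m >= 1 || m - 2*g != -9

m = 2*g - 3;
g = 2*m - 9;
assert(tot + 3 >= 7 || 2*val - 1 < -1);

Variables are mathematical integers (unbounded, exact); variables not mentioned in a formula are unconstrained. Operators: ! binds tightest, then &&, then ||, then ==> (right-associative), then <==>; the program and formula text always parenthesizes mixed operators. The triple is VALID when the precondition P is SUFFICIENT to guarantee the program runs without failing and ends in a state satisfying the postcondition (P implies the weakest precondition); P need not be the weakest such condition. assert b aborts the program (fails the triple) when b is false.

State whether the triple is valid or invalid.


Working backward. After the program, the postcondition 3*m >= 1 || m - 2*g != -9 must hold; in canonical form it is 3*m >= 1 || m != 2*g - 9.
Before assert tot + 3 >= 7 || 2*val - 1 < -1: (tot >= 4 || 2*val < 0) && (3*m >= 1 || m != 2*g - 9)
Before g := 2*m - 9: (tot >= 4 || 2*val < 0) && (3*m >= 1 || 3*m != 27)
Before m := 2*g - 3: (tot >= 4 || 2*val < 0) && (6*g >= 10 || 6*g != 36)
The weakest precondition is (tot >= 4 || 2*val < 0) && (6*g >= 10 || 6*g != 36).
Check whether (tot >= 3 || 2*val < 0) && (6*g >= 10 || 6*g != 36) implies it.
Countermodel: at the initial state g = 0, tot = 3, val = 0, the precondition holds but the weakest precondition fails.
Answer: invalid


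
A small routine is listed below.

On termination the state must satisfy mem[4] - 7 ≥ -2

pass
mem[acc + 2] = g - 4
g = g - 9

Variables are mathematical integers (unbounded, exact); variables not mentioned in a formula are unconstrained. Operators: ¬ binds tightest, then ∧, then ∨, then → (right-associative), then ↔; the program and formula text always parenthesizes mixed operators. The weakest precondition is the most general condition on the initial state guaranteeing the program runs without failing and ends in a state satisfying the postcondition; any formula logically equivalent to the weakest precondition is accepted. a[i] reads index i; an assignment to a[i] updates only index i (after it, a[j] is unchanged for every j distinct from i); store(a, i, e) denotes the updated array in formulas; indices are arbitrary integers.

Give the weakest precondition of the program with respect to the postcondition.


Working backward. After the program, the postcondition mem[4] - 7 ≥ -2 must hold; in canonical form it is mem[4] ≥ 5.
Before g := g - 9: mem[4] ≥ 5
Before mem[acc + 2] := g - 4: store(mem, acc + 2, g - 4)[4] ≥ 5
Before skip: store(mem, acc + 2, g - 4)[4] ≥ 5
Answer: WP = store(mem, acc + 2, g - 4)[4] ≥ 5


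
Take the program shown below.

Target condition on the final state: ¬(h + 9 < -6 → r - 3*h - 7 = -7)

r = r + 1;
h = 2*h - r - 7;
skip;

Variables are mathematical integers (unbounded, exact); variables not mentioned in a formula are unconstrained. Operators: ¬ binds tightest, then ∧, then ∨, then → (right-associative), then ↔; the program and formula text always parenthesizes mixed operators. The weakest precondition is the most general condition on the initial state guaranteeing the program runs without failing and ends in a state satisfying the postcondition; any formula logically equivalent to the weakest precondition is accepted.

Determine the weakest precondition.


Working backward. After the program, the postcondition ¬(h + 9 < -6 → r - 3*h - 7 = -7) must hold; in canonical form it is ¬(h < -15 → r = 3*h).
Before skip: ¬(h < -15 → r = 3*h)
Before h := 2*h - r - 7: ¬(2*h < r - 8 → 4*r = 6*h - 21)
Before r := r + 1: ¬(2*h < r - 7 → 4*r = 6*h - 25)
Answer: WP = ¬(2*h < r - 7 → 4*r = 6*h - 25)


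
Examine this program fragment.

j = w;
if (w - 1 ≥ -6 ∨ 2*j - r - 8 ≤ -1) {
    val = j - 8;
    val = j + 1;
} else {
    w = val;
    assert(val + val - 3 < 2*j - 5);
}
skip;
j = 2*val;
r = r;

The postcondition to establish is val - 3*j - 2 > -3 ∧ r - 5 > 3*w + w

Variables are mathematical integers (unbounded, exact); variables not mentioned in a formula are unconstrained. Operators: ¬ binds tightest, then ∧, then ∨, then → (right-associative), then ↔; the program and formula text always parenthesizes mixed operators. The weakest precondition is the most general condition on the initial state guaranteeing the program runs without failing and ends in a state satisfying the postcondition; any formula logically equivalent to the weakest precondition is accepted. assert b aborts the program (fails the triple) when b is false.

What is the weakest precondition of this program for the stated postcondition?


Working backward. After the program, the postcondition val - 3*j - 2 > -3 ∧ r - 5 > 3*w + w must hold; in canonical form it is val > 3*j - 1 ∧ r > 4*w + 5.
Before r := r: val > 3*j - 1 ∧ r > 4*w + 5
Before j := 2*val: 5*val < 1 ∧ r > 4*w + 5
Before skip: 5*val < 1 ∧ r > 4*w + 5
Then branch requires 5*j < -4 ∧ r > 4*w + 5; else branch requires 2*val < 2*j - 2 ∧ 5*val < 1 ∧ r > 4*val + 5.
Before the if: ((w ≥ -5 ∨ 2*j ≤ r + 7) → (5*j < -4 ∧ r > 4*w + 5)) ∧ ((¬(w ≥ -5 ∨ 2*j ≤ r + 7)) → (2*val < 2*j - 2 ∧ 5*val < 1 ∧ r > 4*val + 5))
Before j := w: ((w ≥ -5 ∨ 2*w ≤ r + 7) → (5*w < -4 ∧ r > 4*w + 5)) ∧ ((¬(w ≥ -5 ∨ 2*w ≤ r + 7)) → (2*val < 2*w - 2 ∧ 5*val < 1 ∧ r > 4*val + 5))
Answer: WP = ((w ≥ -5 ∨ 2*w ≤ r + 7) → (5*w < -4 ∧ r > 4*w + 5)) ∧ ((¬(w ≥ -5 ∨ 2*w ≤ r + 7)) → (2*val < 2*w - 2 ∧ 5*val < 1 ∧ r > 4*val + 5))


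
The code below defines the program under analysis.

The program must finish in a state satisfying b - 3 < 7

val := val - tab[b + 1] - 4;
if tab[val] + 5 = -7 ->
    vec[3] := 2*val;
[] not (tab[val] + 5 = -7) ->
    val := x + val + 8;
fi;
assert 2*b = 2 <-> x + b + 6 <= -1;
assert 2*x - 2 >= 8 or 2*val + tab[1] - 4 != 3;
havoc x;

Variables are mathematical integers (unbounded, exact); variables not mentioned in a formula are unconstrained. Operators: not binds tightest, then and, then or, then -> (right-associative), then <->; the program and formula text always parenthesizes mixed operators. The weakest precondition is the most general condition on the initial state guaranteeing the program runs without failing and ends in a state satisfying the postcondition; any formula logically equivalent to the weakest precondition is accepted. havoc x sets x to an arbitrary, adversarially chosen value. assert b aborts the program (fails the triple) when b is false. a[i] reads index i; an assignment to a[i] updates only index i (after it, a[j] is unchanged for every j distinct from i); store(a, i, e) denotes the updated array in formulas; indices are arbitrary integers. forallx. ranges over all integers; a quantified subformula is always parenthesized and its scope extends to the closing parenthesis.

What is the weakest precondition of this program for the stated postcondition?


Working backward. After the program, the postcondition b - 3 < 7 must hold; in canonical form it is b < 10.
Before havoc x: b < 10
Before assert 2*x - 2 >= 8 or 2*val + tab[1] - 4 != 3: (2*x >= 10 or tab[1] + 2*val != 7) and b < 10
Before assert 2*b = 2 <-> x + b + 6 <= -1: (2*b = 2 <-> b + x <= -7) and (2*x >= 10 or tab[1] + 2*val != 7) and b < 10
Then branch requires (2*b = 2 <-> b + x <= -7) and (2*x >= 10 or tab[1] + 2*val != 7) and b < 10; else branch requires (2*b = 2 <-> b + x <= -7) and (2*x >= 10 or tab[1] + 2*val + 2*x != -9) and b < 10.
Before the if: (tab[val] = -12 -> ((2*b = 2 <-> b + x <= -7) and (2*x >= 10 or tab[1] + 2*val != 7) and b < 10)) and ((not (tab[val] = -12)) -> ((2*b = 2 <-> b + x <= -7) and (2*x >= 10 or tab[1] + 2*val + 2*x != -9) and b < 10))
Before val := val - tab[b + 1] - 4: (tab[-tab[b + 1] + val - 4] = -12 -> ((2*b = 2 <-> b + x <= -7) and (2*x >= 10 or tab[1] + 2*val != 2*tab[b + 1] + 15) and b < 10)) and ((not (tab[-tab[b + 1] + val - 4] = -12)) -> ((2*b = 2 <-> b + x <= -7) and (2*x >= 10 or tab[1] + 2*val + 2*x != 2*tab[b + 1] - 1) and b < 10))
Answer: WP = (tab[-tab[b + 1] + val - 4] = -12 -> ((2*b = 2 <-> b + x <= -7) and (2*x >= 10 or tab[1] + 2*val != 2*tab[b + 1] + 15) and b < 10)) and ((not (tab[-tab[b + 1] + val - 4] = -12)) -> ((2*b = 2 <-> b + x <= -7) and (2*x >= 10 or tab[1] + 2*val + 2*x != 2*tab[b + 1] - 1) and b < 10))


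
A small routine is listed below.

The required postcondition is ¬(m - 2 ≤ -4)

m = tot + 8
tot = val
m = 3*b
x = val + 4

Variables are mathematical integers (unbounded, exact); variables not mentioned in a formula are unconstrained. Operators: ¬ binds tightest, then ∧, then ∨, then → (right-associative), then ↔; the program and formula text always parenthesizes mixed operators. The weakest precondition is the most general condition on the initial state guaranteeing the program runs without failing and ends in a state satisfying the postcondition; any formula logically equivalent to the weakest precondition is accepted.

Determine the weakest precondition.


Working backward. After the program, the postcondition ¬(m - 2 ≤ -4) must hold; in canonical form it is ¬(m ≤ -2).
Before x := val + 4: ¬(m ≤ -2)
Before m := 3*b: ¬(3*b ≤ -2)
Before tot := val: ¬(3*b ≤ -2)
Before m := tot + 8: ¬(3*b ≤ -2)
Answer: WP = ¬(3*b ≤ -2)


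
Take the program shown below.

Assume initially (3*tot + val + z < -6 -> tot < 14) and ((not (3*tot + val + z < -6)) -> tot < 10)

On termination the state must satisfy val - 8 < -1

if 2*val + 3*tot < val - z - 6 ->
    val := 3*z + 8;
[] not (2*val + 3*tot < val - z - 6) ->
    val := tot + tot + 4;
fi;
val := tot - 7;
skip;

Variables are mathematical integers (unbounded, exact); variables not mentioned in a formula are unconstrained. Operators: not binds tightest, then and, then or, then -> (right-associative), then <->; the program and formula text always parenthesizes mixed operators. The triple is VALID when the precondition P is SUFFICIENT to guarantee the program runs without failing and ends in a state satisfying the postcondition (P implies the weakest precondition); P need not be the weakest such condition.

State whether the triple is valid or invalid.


Working backward. After the program, the postcondition val - 8 < -1 must hold; in canonical form it is val < 7.
Before skip: val < 7
Before val := tot - 7: tot < 14
Then branch requires tot < 14; else branch requires tot < 14.
Before the if: (3*tot + val + z < -6 -> tot < 14) and ((not (3*tot + val + z < -6)) -> tot < 14)
The weakest precondition is (3*tot + val + z < -6 -> tot < 14) and ((not (3*tot + val + z < -6)) -> tot < 14).
Check whether (3*tot + val + z < -6 -> tot < 14) and ((not (3*tot + val + z < -6)) -> tot < 10) implies it.
Every state satisfying the precondition satisfies the weakest precondition: the implication holds.
Answer: valid


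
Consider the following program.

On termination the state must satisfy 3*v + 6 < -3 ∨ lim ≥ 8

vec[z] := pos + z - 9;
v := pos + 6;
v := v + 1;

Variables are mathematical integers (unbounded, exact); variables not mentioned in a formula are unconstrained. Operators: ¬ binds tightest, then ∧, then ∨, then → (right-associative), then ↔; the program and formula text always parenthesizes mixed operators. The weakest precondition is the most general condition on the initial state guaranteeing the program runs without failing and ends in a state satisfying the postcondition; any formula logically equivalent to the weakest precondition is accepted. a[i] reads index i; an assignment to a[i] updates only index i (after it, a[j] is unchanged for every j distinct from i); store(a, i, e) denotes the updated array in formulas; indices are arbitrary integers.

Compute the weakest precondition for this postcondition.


Working backward. After the program, the postcondition 3*v + 6 < -3 ∨ lim ≥ 8 must hold; in canonical form it is 3*v < -9 ∨ lim ≥ 8.
Before v := v + 1: 3*v < -12 ∨ lim ≥ 8
Before v := pos + 6: 3*pos < -30 ∨ lim ≥ 8
Before vec[z] := pos + z - 9: 3*pos < -30 ∨ lim ≥ 8
Answer: WP = 3*pos < -30 ∨ lim ≥ 8


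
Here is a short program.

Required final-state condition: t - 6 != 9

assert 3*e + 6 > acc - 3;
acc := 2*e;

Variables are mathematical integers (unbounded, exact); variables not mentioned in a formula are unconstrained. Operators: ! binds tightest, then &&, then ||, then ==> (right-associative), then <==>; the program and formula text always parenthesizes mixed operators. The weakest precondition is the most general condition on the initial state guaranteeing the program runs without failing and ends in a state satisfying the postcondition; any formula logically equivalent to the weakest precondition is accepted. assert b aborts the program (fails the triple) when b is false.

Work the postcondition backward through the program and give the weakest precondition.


Working backward. After the program, the postcondition t - 6 != 9 must hold; in canonical form it is t != 15.
Before acc := 2*e: t != 15
Before assert 3*e + 6 > acc - 3: 3*e > acc - 9 && t != 15
Answer: WP = 3*e > acc - 9 && t != 15


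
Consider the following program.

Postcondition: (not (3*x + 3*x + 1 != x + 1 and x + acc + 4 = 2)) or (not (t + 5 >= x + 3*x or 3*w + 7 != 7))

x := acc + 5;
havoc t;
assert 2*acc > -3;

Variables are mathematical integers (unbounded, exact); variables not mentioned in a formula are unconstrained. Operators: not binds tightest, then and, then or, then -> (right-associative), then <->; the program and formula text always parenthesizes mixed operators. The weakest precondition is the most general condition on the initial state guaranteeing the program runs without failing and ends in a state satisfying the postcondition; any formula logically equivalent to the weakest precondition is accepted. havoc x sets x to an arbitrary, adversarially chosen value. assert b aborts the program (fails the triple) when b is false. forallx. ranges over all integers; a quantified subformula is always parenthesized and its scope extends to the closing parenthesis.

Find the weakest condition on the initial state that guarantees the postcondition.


Working backward. After the program, the postcondition (not (3*x + 3*x + 1 != x + 1 and x + acc + 4 = 2)) or (not (t + 5 >= x + 3*x or 3*w + 7 != 7)) must hold; in canonical form it is (not (5*x != 0 and acc + x = -2)) or (not (t >= 4*x - 5 or 3*w != 0)).
Before assert 2*acc > -3: 2*acc > -3 and ((not (5*x != 0 and acc + x = -2)) or (not (t >= 4*x - 5 or 3*w != 0)))
Before havoc t: forall t_1. (2*acc > -3 and ((not (5*x != 0 and acc + x = -2)) or (not (t_1 >= 4*x - 5 or 3*w != 0))))
Before x := acc + 5: forall t_1. (2*acc > -3 and ((not (5*acc != -25 and 2*acc = -7)) or (not (t_1 >= 4*acc + 15 or 3*w != 0))))
Answer: WP = forall t_1. (2*acc > -3 and ((not (5*acc != -25 and 2*acc = -7)) or (not (t_1 >= 4*acc + 15 or 3*w != 0))))


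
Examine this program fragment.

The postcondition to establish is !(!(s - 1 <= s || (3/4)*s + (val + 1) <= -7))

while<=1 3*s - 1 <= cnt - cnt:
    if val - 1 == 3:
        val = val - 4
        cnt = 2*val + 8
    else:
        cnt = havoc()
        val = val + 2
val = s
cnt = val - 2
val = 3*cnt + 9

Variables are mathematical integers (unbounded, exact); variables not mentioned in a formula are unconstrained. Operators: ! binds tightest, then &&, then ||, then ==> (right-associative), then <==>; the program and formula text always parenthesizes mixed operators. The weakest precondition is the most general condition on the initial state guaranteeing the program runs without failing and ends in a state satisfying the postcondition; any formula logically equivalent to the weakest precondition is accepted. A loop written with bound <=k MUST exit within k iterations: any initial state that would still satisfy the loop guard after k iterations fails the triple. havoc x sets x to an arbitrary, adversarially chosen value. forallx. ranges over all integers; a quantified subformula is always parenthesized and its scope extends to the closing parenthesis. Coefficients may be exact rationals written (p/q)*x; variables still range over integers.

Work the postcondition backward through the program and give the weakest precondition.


Working backward. After the program, the postcondition !(!(s - 1 <= s || (3/4)*s + (val + 1) <= -7)) must hold; in canonical form it is true.
Before val := 3*cnt + 9: true
Before cnt := val - 2: true
Before val := s: true
Before the loop (bound <=1), unroll the exhaustion recursion (WP_0 = exit-now case; WP_j = one more guarded iteration, up to j = 1):
  WP_0: !(3*s <= 1)
  WP_1: 3*s <= 1 ==> ((val == 4 ==> (!(3*s <= 1))) && ((!(val == 4)) ==> (!(3*s <= 1))))
So before the loop: 3*s <= 1 ==> ((val == 4 ==> (!(3*s <= 1))) && ((!(val == 4)) ==> (!(3*s <= 1))))
Answer: WP = 3*s <= 1 ==> ((val == 4 ==> (!(3*s <= 1))) && ((!(val == 4)) ==> (!(3*s <= 1))))


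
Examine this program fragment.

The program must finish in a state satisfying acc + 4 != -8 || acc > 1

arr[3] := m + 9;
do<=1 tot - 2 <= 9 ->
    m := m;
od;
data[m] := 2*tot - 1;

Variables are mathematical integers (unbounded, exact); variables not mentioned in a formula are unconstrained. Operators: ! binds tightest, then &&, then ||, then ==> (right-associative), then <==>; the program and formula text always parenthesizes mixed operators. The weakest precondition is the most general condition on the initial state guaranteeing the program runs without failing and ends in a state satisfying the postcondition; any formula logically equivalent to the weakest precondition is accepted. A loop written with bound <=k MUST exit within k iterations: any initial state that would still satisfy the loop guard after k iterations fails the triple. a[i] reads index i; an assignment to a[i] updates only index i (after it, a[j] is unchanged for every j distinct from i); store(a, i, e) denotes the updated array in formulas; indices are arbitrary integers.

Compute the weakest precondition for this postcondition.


Working backward. After the program, the postcondition acc + 4 != -8 || acc > 1 must hold; in canonical form it is acc != -12 || acc > 1.
Before data[m] := 2*tot - 1: acc != -12 || acc > 1
Before the loop (bound <=1), unroll the exhaustion recursion (WP_0 = exit-now case; WP_j = one more guarded iteration, up to j = 1):
  WP_0: (!(tot <= 11)) && (acc != -12 || acc > 1)
  WP_1: (tot <= 11 ==> ((!(tot <= 11)) && (acc != -12 || acc > 1))) && ((!(tot <= 11)) ==> (acc != -12 || acc > 1))
So before the loop: (tot <= 11 ==> ((!(tot <= 11)) && (acc != -12 || acc > 1))) && ((!(tot <= 11)) ==> (acc != -12 || acc > 1))
Before arr[3] := m + 9: (tot <= 11 ==> ((!(tot <= 11)) && (acc != -12 || acc > 1))) && ((!(tot <= 11)) ==> (acc != -12 || acc > 1))
Answer: WP = (tot <= 11 ==> ((!(tot <= 11)) && (acc != -12 || acc > 1))) && ((!(tot <= 11)) ==> (acc != -12 || acc > 1))


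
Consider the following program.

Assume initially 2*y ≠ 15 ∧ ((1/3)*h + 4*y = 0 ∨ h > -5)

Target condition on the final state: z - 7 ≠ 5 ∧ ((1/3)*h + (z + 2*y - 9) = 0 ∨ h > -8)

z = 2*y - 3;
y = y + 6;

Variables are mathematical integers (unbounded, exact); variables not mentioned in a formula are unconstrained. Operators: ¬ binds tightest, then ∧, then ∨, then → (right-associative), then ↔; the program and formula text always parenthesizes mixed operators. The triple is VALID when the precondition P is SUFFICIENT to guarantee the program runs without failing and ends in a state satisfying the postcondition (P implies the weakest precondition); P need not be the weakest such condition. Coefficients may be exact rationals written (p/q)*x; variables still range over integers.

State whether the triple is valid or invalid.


Working backward. After the program, the postcondition z - 7 ≠ 5 ∧ ((1/3)*h + (z + 2*y - 9) = 0 ∨ h > -8) must hold; in canonical form it is z ≠ 12 ∧ ((1/3)*h + 2*y + z = 9 ∨ h > -8).
Before y := y + 6: z ≠ 12 ∧ ((1/3)*h + 2*y + z = -3 ∨ h > -8)
Before z := 2*y - 3: 2*y ≠ 15 ∧ ((1/3)*h + 4*y = 0 ∨ h > -8)
The weakest precondition is 2*y ≠ 15 ∧ ((1/3)*h + 4*y = 0 ∨ h > -8).
Check whether 2*y ≠ 15 ∧ ((1/3)*h + 4*y = 0 ∨ h > -5) implies it.
Every state satisfying the precondition satisfies the weakest precondition: the implication holds.
Answer: valid


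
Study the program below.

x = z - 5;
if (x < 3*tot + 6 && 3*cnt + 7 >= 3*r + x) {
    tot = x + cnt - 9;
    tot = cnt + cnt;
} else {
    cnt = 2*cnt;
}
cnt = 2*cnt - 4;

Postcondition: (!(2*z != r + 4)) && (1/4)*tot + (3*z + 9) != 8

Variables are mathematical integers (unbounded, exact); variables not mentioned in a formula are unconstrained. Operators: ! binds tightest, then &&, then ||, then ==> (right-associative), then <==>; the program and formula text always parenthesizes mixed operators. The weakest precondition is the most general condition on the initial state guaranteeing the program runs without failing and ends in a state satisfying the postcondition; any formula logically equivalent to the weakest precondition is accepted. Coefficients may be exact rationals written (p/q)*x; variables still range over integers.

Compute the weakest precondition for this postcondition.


Working backward. After the program, the postcondition (!(2*z != r + 4)) && (1/4)*tot + (3*z + 9) != 8 must hold; in canonical form it is (!(2*z != r + 4)) && (1/4)*tot + 3*z != -1.
Before cnt := 2*cnt - 4: (!(2*z != r + 4)) && (1/4)*tot + 3*z != -1
Then branch requires (!(2*z != r + 4)) && (1/2)*cnt + 3*z != -1; else branch requires (!(2*z != r + 4)) && (1/4)*tot + 3*z != -1.
Before the if: ((x < 3*tot + 6 && 3*cnt >= 3*r + x - 7) ==> ((!(2*z != r + 4)) && (1/2)*cnt + 3*z != -1)) && ((!(x < 3*tot + 6 && 3*cnt >= 3*r + x - 7)) ==> ((!(2*z != r + 4)) && (1/4)*tot + 3*z != -1))
Before x := z - 5: ((z < 3*tot + 11 && 3*cnt >= 3*r + z - 12) ==> ((!(2*z != r + 4)) && (1/2)*cnt + 3*z != -1)) && ((!(z < 3*tot + 11 && 3*cnt >= 3*r + z - 12)) ==> ((!(2*z != r + 4)) && (1/4)*tot + 3*z != -1))
Answer: WP = ((z < 3*tot + 11 && 3*cnt >= 3*r + z - 12) ==> ((!(2*z != r + 4)) && (1/2)*cnt + 3*z != -1)) && ((!(z < 3*tot + 11 && 3*cnt >= 3*r + z - 12)) ==> ((!(2*z != r + 4)) && (1/4)*tot + 3*z != -1))


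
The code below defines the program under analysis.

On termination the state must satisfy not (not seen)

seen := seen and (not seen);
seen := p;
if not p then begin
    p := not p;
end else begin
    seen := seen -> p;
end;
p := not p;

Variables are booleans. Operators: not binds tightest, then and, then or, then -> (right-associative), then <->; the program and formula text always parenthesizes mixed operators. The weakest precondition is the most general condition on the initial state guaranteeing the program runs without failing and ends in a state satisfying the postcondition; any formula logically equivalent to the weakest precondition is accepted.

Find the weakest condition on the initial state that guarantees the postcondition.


Working backward. After the program, the postcondition not (not seen) must hold; in canonical form it is seen.
Before p := not p: seen
Then branch requires seen; else branch requires seen -> p.
Before the if: ((not p) -> seen) and (p -> (seen -> p))
Before seen := p: (not p) -> p
Before seen := seen and (not seen): (not p) -> p
Answer: WP = (not p) -> p


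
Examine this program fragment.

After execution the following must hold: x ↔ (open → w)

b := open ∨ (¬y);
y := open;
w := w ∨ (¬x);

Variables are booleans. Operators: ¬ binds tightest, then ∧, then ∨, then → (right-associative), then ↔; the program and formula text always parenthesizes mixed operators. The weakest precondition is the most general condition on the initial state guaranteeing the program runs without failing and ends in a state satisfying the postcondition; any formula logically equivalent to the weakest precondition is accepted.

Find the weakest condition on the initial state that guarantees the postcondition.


Working backward. After the program, x ↔ (open → w) must hold.
Before w := w ∨ (¬x): x ↔ (open → (w ∨ (¬x)))
Before y := open: x ↔ (open → (w ∨ (¬x)))
Before b := open ∨ (¬y): x ↔ (open → (w ∨ (¬x)))
Answer: WP = x ↔ (open → (w ∨ (¬x)))


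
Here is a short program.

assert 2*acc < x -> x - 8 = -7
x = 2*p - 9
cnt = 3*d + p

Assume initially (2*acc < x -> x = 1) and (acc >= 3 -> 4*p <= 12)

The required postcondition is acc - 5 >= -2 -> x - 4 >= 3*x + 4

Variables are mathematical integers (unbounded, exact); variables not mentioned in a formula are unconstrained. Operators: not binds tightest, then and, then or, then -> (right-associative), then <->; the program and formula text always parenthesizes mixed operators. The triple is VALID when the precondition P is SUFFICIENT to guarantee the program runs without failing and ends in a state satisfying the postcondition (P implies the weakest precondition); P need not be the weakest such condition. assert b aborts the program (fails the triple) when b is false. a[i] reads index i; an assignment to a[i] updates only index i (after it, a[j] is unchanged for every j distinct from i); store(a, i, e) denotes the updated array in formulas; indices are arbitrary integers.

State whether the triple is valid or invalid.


Working backward. After the program, the postcondition acc - 5 >= -2 -> x - 4 >= 3*x + 4 must hold; in canonical form it is acc >= 3 -> 2*x <= -8.
Before cnt := 3*d + p: acc >= 3 -> 2*x <= -8
Before x := 2*p - 9: acc >= 3 -> 4*p <= 10
Before assert 2*acc < x -> x - 8 = -7: (2*acc < x -> x = 1) and (acc >= 3 -> 4*p <= 10)
The weakest precondition is (2*acc < x -> x = 1) and (acc >= 3 -> 4*p <= 10).
Check whether (2*acc < x -> x = 1) and (acc >= 3 -> 4*p <= 12) implies it.
Countermodel: at the initial state acc = 3, p = 3, x = 2, the precondition holds but the weakest precondition fails.
Answer: invalid


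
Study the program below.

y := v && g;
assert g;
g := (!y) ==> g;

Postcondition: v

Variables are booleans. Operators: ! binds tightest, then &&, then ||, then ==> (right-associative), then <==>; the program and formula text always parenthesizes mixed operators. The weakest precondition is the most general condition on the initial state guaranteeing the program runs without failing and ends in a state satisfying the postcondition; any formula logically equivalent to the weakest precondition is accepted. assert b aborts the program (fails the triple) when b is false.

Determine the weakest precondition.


Working backward. After the program, v must hold.
Before g := (!y) ==> g: v
Before assert g: g && v
Before y := v && g: g && v
Answer: WP = g && v


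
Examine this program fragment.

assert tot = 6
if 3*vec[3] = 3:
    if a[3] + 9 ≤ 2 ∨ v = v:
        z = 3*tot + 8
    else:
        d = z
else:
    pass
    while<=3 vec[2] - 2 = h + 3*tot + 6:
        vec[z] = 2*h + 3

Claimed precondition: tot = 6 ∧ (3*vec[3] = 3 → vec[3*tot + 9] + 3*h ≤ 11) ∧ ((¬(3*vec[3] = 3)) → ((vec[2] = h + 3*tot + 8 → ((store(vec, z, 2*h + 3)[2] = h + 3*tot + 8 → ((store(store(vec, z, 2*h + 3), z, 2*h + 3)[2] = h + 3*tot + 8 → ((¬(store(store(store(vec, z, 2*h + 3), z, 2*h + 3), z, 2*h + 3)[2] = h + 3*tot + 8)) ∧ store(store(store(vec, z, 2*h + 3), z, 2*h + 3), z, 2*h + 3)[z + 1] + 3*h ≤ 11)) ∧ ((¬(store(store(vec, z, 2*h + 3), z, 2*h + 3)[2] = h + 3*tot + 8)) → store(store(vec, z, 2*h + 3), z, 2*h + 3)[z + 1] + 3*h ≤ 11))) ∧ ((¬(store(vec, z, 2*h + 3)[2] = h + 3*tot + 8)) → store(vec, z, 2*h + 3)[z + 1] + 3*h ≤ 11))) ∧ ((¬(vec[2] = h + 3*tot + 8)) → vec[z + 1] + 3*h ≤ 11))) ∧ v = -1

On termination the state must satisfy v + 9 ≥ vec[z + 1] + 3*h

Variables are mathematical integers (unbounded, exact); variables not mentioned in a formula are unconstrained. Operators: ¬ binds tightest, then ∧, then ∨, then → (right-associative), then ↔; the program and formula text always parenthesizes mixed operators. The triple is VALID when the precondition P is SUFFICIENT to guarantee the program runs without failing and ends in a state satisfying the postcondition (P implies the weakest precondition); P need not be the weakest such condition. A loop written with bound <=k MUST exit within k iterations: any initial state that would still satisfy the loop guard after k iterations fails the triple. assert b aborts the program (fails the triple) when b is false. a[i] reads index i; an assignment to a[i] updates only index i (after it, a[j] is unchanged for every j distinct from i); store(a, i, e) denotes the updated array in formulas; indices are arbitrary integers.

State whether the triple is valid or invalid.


Working backward. After the program, the postcondition v + 9 ≥ vec[z + 1] + 3*h must hold; in canonical form it is v ≥ vec[z + 1] + 3*h - 9.
Then branch requires v ≥ vec[3*tot + 9] + 3*h - 9; else branch requires (vec[2] = h + 3*tot + 8 → ((store(vec, z, 2*h + 3)[2] = h + 3*tot + 8 → ((store(store(vec, z, 2*h + 3), z, 2*h + 3)[2] = h + 3*tot + 8 → ((¬(store(store(store(vec, z, 2*h + 3), z, 2*h + 3), z, 2*h + 3)[2] = h + 3*tot + 8)) ∧ v ≥ store(store(store(vec, z, 2*h + 3), z, 2*h + 3), z, 2*h + 3)[z + 1] + 3*h - 9)) ∧ ((¬(store(store(vec, z, 2*h + 3), z, 2*h + 3)[2] = h + 3*tot + 8)) → v ≥ store(store(vec, z, 2*h + 3), z, 2*h + 3)[z + 1] + 3*h - 9))) ∧ ((¬(store(vec, z, 2*h + 3)[2] = h + 3*tot + 8)) → v ≥ store(vec, z, 2*h + 3)[z + 1] + 3*h - 9))) ∧ ((¬(vec[2] = h + 3*tot + 8)) → v ≥ vec[z + 1] + 3*h - 9).
Before the if: (3*vec[3] = 3 → v ≥ vec[3*tot + 9] + 3*h - 9) ∧ ((¬(3*vec[3] = 3)) → ((vec[2] = h + 3*tot + 8 → ((store(vec, z, 2*h + 3)[2] = h + 3*tot + 8 → ((store(store(vec, z, 2*h + 3), z, 2*h + 3)[2] = h + 3*tot + 8 → ((¬(store(store(store(vec, z, 2*h + 3), z, 2*h + 3), z, 2*h + 3)[2] = h + 3*tot + 8)) ∧ v ≥ store(store(store(vec, z, 2*h + 3), z, 2*h + 3), z, 2*h + 3)[z + 1] + 3*h - 9)) ∧ ((¬(store(store(vec, z, 2*h + 3), z, 2*h + 3)[2] = h + 3*tot + 8)) → v ≥ store(store(vec, z, 2*h + 3), z, 2*h + 3)[z + 1] + 3*h - 9))) ∧ ((¬(store(vec, z, 2*h + 3)[2] = h + 3*tot + 8)) → v ≥ store(vec, z, 2*h + 3)[z + 1] + 3*h - 9))) ∧ ((¬(vec[2] = h + 3*tot + 8)) → v ≥ vec[z + 1] + 3*h - 9)))
Before assert tot = 6: tot = 6 ∧ (3*vec[3] = 3 → v ≥ vec[3*tot + 9] + 3*h - 9) ∧ ((¬(3*vec[3] = 3)) → ((vec[2] = h + 3*tot + 8 → ((store(vec, z, 2*h + 3)[2] = h + 3*tot + 8 → ((store(store(vec, z, 2*h + 3), z, 2*h + 3)[2] = h + 3*tot + 8 → ((¬(store(store(store(vec, z, 2*h + 3), z, 2*h + 3), z, 2*h + 3)[2] = h + 3*tot + 8)) ∧ v ≥ store(store(store(vec, z, 2*h + 3), z, 2*h + 3), z, 2*h + 3)[z + 1] + 3*h - 9)) ∧ ((¬(store(store(vec, z, 2*h + 3), z, 2*h + 3)[2] = h + 3*tot + 8)) → v ≥ store(store(vec, z, 2*h + 3), z, 2*h + 3)[z + 1] + 3*h - 9))) ∧ ((¬(store(vec, z, 2*h + 3)[2] = h + 3*tot + 8)) → v ≥ store(vec, z, 2*h + 3)[z + 1] + 3*h - 9))) ∧ ((¬(vec[2] = h + 3*tot + 8)) → v ≥ vec[z + 1] + 3*h - 9)))
The weakest precondition is tot = 6 ∧ (3*vec[3] = 3 → v ≥ vec[3*tot + 9] + 3*h - 9) ∧ ((¬(3*vec[3] = 3)) → ((vec[2] = h + 3*tot + 8 → ((store(vec, z, 2*h + 3)[2] = h + 3*tot + 8 → ((store(store(vec, z, 2*h + 3), z, 2*h + 3)[2] = h + 3*tot + 8 → ((¬(store(store(store(vec, z, 2*h + 3), z, 2*h + 3), z, 2*h + 3)[2] = h + 3*tot + 8)) ∧ v ≥ store(store(store(vec, z, 2*h + 3), z, 2*h + 3), z, 2*h + 3)[z + 1] + 3*h - 9)) ∧ ((¬(store(store(vec, z, 2*h + 3), z, 2*h + 3)[2] = h + 3*tot + 8)) → v ≥ store(store(vec, z, 2*h + 3), z, 2*h + 3)[z + 1] + 3*h - 9))) ∧ ((¬(store(vec, z, 2*h + 3)[2] = h + 3*tot + 8)) → v ≥ store(vec, z, 2*h + 3)[z + 1] + 3*h - 9))) ∧ ((¬(vec[2] = h + 3*tot + 8)) → v ≥ vec[z + 1] + 3*h - 9))).
Check whether tot = 6 ∧ (3*vec[3] = 3 → vec[3*tot + 9] + 3*h ≤ 11) ∧ ((¬(3*vec[3] = 3)) → ((vec[2] = h + 3*tot + 8 → ((store(vec, z, 2*h + 3)[2] = h + 3*tot + 8 → ((store(store(vec, z, 2*h + 3), z, 2*h + 3)[2] = h + 3*tot + 8 → ((¬(store(store(store(vec, z, 2*h + 3), z, 2*h + 3), z, 2*h + 3)[2] = h + 3*tot + 8)) ∧ store(store(store(vec, z, 2*h + 3), z, 2*h + 3), z, 2*h + 3)[z + 1] + 3*h ≤ 11)) ∧ ((¬(store(store(vec, z, 2*h + 3), z, 2*h + 3)[2] = h + 3*tot + 8)) → store(store(vec, z, 2*h + 3), z, 2*h + 3)[z + 1] + 3*h ≤ 11))) ∧ ((¬(store(vec, z, 2*h + 3)[2] = h + 3*tot + 8)) → store(vec, z, 2*h + 3)[z + 1] + 3*h ≤ 11))) ∧ ((¬(vec[2] = h + 3*tot + 8)) → vec[z + 1] + 3*h ≤ 11))) ∧ v = -1 implies it.
Countermodel: at the initial state h = 24, tot = 6, v = -1, vec = {[2] = 50, [3] = -63, [27] = 4, elsewhere 4}, z = 2, the precondition holds but the weakest precondition fails.
Answer: invalid
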